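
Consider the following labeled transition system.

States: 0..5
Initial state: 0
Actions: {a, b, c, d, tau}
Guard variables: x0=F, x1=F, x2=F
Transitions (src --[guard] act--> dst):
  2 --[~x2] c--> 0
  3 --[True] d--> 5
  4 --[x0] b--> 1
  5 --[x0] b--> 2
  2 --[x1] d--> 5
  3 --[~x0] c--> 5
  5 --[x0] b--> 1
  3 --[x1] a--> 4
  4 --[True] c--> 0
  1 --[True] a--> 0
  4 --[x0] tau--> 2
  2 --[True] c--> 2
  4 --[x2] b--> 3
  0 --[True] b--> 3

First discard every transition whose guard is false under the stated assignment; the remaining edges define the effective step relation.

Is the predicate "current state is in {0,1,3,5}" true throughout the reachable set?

Inv-set: {0,1,3,5}
Reach set: {0,3,5}
  0: ✓
  3: ✓
  5: ✓

Answer: INVARIANT HOLDS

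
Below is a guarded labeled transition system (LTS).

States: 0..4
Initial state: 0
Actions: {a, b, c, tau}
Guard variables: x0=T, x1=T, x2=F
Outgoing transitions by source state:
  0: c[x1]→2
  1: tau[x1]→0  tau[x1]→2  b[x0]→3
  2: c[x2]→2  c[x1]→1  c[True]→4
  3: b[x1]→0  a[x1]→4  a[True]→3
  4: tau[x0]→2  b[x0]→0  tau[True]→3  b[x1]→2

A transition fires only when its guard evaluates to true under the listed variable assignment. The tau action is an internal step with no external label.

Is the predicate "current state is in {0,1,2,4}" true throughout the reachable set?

Safe = {0,1,2,4}
Reach set: {0,1,2,3,4}
  0: safe
  1: safe
  2: safe
  3: outside
  4: safe
counterexample path to 3: c·c·b

Answer: INVARIANT VIOLATED at state 3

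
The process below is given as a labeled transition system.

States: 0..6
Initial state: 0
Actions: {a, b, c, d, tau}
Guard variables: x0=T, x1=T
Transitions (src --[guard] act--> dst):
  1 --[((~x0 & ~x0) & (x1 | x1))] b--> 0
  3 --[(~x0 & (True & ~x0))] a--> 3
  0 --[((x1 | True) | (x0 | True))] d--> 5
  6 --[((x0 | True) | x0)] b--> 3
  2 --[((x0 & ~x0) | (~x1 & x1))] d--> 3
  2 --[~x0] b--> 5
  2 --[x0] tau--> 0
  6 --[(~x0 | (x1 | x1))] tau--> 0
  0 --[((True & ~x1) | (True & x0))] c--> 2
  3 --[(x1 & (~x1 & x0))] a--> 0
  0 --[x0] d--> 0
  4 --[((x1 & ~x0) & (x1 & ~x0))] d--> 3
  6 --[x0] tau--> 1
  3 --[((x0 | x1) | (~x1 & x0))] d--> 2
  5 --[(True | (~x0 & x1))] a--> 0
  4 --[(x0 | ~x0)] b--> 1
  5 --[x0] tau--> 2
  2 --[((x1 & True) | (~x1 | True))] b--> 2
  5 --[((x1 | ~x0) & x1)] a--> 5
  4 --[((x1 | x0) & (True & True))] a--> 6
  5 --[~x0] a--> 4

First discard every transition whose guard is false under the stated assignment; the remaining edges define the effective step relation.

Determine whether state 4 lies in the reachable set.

After dropping false guards: 14 live edges.
depth 0: {0}
depth 1: {2,5}  now seen {0,2,5}
R = {0,2,5}

Answer: UNREACHABLE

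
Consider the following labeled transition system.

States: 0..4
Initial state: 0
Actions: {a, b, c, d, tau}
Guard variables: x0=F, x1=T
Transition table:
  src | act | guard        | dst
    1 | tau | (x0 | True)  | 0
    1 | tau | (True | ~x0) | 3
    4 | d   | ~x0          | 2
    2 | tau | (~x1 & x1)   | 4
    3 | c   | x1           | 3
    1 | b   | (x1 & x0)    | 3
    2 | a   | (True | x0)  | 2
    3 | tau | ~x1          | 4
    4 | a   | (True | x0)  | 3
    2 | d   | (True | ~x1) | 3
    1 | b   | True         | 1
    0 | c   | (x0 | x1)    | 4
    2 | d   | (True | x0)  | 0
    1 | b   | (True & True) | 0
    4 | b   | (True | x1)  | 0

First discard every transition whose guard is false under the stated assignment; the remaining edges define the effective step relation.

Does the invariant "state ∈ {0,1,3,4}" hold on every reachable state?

Inv-set: {0,1,3,4}
Reachable = {0,2,3,4}
  0: ✓
  2: ✗ unsafe
  3: ✓
  4: ✓
witness against invariant: c·d → 2

Answer: INVARIANT VIOLATED at state 2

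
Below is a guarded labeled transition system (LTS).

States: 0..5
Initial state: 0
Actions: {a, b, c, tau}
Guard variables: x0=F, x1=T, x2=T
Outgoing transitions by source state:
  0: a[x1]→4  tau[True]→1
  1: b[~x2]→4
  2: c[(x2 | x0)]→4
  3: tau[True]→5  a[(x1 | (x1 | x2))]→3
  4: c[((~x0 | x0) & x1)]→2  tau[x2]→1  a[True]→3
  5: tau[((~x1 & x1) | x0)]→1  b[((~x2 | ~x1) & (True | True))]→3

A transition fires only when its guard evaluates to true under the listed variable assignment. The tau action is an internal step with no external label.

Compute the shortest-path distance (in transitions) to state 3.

Answer: 2

Analysis:
Breadth-first toward 3:
  depth 0: {0}
  depth 1: {1,4}
  depth 2: {2,3}
3 enters at depth 2; path a·a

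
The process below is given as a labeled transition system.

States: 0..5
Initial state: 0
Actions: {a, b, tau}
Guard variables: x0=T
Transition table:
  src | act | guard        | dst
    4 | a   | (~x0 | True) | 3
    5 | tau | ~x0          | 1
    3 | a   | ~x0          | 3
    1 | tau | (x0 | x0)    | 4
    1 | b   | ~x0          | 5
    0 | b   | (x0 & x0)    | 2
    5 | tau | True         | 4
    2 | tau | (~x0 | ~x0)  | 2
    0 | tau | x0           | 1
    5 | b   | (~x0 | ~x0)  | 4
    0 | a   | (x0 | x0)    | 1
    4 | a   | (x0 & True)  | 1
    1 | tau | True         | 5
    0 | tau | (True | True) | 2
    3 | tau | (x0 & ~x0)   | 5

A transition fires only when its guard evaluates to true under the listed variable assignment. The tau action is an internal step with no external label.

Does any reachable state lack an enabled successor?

Answer: DEADLOCK at state 2

Analysis:
R = {0,1,2,3,4,5}
  0: a→1  b→2  tau→1  tau→2  [4 exit(s)]
  1: tau→4  tau→5  [2 exit(s)]
  2: ∅  [STUCK]
  3: ∅  [STUCK]
  4: a→1  a→3  [2 exit(s)]
  5: tau→4  [1 exit(s)]
trace reaching 2: b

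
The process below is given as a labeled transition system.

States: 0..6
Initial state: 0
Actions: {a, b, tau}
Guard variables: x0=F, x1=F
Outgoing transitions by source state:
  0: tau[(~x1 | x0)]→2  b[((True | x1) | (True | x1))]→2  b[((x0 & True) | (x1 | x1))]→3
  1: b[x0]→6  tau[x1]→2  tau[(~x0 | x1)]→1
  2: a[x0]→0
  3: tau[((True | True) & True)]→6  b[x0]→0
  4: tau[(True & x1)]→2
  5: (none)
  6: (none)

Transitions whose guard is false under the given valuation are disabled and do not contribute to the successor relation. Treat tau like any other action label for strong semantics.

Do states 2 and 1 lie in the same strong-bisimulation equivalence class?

Bisimulation quotient by refinement:
  P[0] = {{0,1,2,3,4,5,6}}
  P[1] = {{0},{1,3},{2,4,5,6}}
  P[2] = {{0},{1},{2,4,5,6},{3}}
Fixed point at round 3; 4 class(es).
[2]={2,4,5,6}  [1]={1}

Answer: NOT BISIMILAR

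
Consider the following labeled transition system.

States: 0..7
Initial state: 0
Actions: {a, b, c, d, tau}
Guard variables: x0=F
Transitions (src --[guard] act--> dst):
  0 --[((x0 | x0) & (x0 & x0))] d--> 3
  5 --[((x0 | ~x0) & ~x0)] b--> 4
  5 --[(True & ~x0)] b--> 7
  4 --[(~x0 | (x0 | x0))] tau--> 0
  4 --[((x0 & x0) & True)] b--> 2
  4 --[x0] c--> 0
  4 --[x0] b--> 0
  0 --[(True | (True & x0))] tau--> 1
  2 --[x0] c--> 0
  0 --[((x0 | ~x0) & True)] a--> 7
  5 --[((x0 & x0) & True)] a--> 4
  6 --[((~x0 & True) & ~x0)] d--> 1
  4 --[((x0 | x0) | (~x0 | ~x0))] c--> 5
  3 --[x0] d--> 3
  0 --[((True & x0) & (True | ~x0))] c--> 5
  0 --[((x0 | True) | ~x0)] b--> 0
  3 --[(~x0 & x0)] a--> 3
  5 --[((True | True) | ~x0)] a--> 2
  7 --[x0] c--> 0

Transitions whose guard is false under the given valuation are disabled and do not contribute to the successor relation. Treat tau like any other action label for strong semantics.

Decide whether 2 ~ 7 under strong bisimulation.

Answer: BISIMILAR

Analysis:
Bisimulation quotient by refinement:
  π0 = {{0,1,2,3,4,5,6,7}}
  π1 = {{0},{1,2,3,7},{4},{5},{6}}
Fixed point at round 2; 5 class(es).
class of 2: {1,2,3,7}; class of 7: {1,2,3,7}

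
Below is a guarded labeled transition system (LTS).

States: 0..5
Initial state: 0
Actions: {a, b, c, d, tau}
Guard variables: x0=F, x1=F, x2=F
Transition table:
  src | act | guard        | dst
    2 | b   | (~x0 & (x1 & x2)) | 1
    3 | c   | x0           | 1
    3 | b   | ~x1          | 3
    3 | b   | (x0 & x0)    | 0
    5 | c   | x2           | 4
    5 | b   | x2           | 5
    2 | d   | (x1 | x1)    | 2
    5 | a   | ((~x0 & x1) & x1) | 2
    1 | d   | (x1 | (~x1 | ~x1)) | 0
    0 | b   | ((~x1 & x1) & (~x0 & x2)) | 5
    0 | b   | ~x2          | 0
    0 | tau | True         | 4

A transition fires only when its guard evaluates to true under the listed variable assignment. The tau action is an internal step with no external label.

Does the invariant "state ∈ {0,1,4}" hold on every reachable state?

Safe = {0,1,4}
R = {0,4}
  0: ✓
  4: ✓

Answer: INVARIANT HOLDS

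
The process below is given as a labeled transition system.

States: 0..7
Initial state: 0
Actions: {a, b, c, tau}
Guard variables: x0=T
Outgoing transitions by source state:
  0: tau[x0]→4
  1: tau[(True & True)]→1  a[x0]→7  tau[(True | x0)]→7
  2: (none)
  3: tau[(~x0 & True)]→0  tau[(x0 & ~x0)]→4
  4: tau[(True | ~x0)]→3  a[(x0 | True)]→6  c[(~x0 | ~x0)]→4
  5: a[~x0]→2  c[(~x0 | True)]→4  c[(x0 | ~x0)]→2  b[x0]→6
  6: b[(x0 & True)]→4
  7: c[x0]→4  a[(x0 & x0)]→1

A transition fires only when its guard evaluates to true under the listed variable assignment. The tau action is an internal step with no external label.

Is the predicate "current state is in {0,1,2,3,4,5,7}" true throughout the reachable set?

Safe = {0,1,2,3,4,5,7}
Reach set: {0,3,4,6}
  0: ✓
  3: ✓
  4: ✓
  6: ✗ unsafe
counterexample path to 6: tau·a

Answer: INVARIANT VIOLATED at state 6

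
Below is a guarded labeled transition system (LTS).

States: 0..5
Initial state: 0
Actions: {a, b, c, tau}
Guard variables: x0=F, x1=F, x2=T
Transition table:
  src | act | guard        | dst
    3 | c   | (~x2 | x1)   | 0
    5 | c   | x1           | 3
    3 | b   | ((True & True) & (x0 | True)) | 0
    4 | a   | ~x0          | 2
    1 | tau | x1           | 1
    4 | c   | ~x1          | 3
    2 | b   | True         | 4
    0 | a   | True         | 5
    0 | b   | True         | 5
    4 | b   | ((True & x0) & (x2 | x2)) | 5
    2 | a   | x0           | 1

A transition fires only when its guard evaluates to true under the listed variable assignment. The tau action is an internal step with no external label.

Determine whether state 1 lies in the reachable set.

6 transition(s) survive guard evaluation.
depth 0: {0}
depth 1: {5}  total {0,5}
R = {0,5}

Answer: UNREACHABLE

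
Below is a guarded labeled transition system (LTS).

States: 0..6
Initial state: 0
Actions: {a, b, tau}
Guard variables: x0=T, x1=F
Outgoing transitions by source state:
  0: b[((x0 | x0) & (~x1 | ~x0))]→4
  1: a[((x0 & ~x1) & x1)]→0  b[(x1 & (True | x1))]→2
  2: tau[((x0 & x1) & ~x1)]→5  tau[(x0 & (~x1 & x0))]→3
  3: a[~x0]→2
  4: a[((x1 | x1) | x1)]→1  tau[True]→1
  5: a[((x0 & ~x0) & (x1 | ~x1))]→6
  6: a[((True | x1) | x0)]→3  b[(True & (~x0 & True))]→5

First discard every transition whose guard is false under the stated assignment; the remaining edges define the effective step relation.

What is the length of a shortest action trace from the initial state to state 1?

Answer: 2

Working:
Layered search for 1:
  Layer 0: {0}
  Layer 1: {4}
  Layer 2: {1}
1 enters at depth 2; path b·tau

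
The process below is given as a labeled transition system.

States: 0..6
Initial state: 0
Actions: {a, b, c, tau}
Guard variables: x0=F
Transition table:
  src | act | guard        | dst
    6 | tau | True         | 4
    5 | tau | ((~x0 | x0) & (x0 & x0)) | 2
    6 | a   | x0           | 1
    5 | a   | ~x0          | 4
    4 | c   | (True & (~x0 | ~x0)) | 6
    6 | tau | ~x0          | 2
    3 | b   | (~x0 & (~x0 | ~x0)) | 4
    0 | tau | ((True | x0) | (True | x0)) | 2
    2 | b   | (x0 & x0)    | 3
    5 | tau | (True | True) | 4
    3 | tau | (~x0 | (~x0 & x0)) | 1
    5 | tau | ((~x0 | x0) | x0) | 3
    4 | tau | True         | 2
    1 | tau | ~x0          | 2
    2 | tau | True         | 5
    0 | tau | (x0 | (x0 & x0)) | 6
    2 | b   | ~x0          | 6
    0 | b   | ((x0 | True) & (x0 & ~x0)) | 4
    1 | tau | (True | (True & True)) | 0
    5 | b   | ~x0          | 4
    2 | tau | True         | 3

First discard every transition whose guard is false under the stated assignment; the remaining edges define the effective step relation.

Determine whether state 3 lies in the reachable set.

Answer: REACHABLE

Analysis:
After dropping false guards: 16 live edges.
depth 0: {0}
depth 1: {2}  total {0,2}
depth 2: {3,5,6}  total {0,2,3,5,6}
depth 3: {1,4}  total {0,1,2,3,4,5,6}
Reachable = {0,1,2,3,4,5,6}
witness 3: tau·tau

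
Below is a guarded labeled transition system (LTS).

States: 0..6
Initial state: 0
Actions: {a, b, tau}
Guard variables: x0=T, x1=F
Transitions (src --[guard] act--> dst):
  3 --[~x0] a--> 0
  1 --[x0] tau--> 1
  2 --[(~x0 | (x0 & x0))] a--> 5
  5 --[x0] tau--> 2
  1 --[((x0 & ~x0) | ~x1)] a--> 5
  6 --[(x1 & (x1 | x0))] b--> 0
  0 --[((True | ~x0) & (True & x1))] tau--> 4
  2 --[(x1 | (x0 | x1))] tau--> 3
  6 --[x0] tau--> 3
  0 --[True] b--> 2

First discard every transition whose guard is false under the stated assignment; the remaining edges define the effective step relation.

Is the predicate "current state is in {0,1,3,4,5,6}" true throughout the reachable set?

Inv-set: {0,1,3,4,5,6}
R = {0,2,3,5}
  0: ✓
  2: VIOLATES
  3: ✓
  5: ✓
reach 2 via b — violates

Answer: INVARIANT VIOLATED at state 2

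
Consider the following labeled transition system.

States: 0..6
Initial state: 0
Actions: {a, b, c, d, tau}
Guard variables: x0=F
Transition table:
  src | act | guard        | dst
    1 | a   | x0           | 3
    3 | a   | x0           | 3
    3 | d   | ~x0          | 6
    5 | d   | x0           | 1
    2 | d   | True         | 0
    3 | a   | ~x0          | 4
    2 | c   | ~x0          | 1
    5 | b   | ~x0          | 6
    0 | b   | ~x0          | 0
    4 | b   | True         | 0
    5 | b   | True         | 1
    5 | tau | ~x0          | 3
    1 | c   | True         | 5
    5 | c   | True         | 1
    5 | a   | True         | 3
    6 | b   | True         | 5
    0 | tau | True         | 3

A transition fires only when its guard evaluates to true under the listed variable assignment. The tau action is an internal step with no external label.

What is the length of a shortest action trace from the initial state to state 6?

Answer: 2

Trace:
Layered search for 6:
  L0 = {0}
  L1 = {3}
  L2 = {4,6}
6 enters at depth 2; path tau·d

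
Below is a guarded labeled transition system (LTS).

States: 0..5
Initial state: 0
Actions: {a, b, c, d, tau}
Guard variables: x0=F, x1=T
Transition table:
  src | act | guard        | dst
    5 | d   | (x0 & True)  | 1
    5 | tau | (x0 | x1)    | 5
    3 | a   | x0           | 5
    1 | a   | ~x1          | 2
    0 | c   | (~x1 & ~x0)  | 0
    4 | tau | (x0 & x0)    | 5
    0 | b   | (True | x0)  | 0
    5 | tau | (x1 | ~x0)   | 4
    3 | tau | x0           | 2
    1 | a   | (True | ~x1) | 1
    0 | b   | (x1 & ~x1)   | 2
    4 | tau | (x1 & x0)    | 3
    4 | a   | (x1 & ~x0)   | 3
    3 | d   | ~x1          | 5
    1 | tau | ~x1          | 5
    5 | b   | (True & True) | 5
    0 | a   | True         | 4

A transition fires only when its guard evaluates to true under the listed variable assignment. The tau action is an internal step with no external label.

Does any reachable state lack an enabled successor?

R = {0,3,4}
  0: a→4  b→0  [deg 2]
  3: ∅  [no exit]
  4: a→3  [deg 1]
witness 3: a·a

Answer: DEADLOCK at state 3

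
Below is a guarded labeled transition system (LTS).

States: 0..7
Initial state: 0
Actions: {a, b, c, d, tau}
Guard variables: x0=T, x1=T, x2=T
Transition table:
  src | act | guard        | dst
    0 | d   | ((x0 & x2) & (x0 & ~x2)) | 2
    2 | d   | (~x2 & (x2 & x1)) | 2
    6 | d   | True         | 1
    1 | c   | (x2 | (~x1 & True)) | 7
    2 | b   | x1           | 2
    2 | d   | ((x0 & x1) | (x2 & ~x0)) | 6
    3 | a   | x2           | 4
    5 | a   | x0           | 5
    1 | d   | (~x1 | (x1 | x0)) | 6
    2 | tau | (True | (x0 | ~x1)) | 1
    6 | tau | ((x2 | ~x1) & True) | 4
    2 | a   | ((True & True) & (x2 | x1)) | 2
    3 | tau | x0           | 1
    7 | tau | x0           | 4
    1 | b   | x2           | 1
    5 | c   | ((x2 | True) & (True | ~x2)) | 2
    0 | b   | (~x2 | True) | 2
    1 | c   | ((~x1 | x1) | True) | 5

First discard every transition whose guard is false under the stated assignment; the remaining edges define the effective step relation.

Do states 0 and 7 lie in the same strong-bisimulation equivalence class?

Bisimulation quotient by refinement:
  π0 = {{0,1,2,3,4,5,6,7}}
  π1 = {{0},{1},{2},{3},{4},{5},{6},{7}}
Fixed point at round 2; 8 class(es).
class of 0: {0}; class of 7: {7}

Answer: NOT BISIMILAR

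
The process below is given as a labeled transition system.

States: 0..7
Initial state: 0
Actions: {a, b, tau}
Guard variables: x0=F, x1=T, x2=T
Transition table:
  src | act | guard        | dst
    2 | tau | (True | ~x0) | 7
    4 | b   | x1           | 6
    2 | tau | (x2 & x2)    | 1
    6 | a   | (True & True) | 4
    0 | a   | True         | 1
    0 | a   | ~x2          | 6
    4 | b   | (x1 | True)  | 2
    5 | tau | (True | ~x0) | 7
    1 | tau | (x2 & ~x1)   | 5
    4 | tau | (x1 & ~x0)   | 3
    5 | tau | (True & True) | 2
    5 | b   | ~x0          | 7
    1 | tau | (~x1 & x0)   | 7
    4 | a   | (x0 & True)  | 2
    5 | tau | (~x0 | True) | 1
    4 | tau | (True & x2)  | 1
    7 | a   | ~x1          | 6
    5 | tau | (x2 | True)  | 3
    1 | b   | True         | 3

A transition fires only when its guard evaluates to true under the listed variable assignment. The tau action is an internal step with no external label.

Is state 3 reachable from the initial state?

14 transition(s) survive guard evaluation.
Layer 0: {0}
Layer 1: {1}  total {0,1}
Layer 2: {3}  total {0,1,3}
Reach set: {0,1,3}
Path to 3: a·b

Answer: REACHABLE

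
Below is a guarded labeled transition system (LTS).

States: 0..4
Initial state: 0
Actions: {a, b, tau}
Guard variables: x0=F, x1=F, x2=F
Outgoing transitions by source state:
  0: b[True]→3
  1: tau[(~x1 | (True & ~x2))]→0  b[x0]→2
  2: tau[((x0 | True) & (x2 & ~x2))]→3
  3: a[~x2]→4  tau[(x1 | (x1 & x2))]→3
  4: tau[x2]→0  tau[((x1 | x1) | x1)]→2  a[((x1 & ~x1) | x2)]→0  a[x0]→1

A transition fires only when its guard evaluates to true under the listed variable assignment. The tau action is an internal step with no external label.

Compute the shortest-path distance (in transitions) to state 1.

BFS to 1:
  depth 0: {0}
  depth 1: {3}
  depth 2: {4}
1 never appears.

Answer: UNREACHABLE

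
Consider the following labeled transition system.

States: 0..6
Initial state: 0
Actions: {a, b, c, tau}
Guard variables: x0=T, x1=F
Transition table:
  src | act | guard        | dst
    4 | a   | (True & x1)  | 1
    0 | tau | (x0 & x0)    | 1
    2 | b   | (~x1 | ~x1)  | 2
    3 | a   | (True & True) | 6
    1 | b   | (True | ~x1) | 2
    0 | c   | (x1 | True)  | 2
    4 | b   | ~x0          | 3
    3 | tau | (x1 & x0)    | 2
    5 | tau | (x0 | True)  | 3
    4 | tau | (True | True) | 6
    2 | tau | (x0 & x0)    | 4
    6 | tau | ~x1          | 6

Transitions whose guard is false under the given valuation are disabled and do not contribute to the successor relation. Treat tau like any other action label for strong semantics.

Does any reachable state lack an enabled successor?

Reachable = {0,1,2,4,6}
  0: c→2  tau→1  [2 out]
  1: b→2  [1 out]
  2: b→2  tau→4  [2 out]
  4: tau→6  [1 out]
  6: tau→6  [1 out]

Answer: DEADLOCK-FREE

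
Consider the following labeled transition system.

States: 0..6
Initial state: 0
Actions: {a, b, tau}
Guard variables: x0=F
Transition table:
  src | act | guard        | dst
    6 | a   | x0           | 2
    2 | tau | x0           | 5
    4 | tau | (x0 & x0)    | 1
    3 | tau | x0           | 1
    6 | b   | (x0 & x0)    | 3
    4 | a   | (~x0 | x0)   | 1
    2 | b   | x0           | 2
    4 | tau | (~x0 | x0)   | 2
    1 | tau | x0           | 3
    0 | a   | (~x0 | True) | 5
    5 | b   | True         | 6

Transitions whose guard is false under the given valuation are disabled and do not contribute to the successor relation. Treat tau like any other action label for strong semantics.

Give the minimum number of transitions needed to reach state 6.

Answer: 2

Analysis:
BFS to 6:
  Layer 0: {0}
  Layer 1: {5}
  Layer 2: {6}
depth(6)=2, e.g. a·b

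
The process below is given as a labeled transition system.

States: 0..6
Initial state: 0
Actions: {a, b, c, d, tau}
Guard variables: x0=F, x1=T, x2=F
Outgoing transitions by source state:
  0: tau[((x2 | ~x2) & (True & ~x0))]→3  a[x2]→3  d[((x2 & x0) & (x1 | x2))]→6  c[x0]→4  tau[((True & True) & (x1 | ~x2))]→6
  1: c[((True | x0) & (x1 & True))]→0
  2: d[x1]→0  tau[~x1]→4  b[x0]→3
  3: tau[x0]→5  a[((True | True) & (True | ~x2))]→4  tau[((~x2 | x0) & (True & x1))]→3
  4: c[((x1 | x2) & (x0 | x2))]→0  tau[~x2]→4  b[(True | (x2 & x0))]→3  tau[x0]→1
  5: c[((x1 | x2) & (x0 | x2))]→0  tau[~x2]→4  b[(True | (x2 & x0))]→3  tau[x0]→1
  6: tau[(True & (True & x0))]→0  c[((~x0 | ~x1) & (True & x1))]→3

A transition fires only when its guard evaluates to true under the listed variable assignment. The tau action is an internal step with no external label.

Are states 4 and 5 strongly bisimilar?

Bisimulation quotient by refinement:
  π0 = {{0,1,2,3,4,5,6}}
  π1 = {{0},{1,6},{2},{3},{4,5}}
  π2 = {{0},{1},{2},{3},{4,5},{6}}
stable after 3 split(s): 6 block(s)
4∈{4,5}, 5∈{4,5}

Answer: BISIMILAR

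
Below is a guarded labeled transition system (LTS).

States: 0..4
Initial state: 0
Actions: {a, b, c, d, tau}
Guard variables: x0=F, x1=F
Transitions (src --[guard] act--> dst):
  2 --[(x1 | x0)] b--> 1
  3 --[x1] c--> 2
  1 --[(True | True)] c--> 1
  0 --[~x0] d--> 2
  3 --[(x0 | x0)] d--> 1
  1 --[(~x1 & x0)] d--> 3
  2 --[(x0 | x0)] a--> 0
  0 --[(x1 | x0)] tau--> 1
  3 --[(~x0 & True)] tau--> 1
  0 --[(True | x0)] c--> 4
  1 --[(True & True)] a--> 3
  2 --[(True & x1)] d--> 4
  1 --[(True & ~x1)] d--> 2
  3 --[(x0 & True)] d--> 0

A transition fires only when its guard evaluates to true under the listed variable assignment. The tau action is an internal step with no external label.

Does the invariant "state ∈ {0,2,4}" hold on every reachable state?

Allowed set {0,2,4}
R = {0,2,4}
  0: ok
  2: ok
  4: ok

Answer: INVARIANT HOLDS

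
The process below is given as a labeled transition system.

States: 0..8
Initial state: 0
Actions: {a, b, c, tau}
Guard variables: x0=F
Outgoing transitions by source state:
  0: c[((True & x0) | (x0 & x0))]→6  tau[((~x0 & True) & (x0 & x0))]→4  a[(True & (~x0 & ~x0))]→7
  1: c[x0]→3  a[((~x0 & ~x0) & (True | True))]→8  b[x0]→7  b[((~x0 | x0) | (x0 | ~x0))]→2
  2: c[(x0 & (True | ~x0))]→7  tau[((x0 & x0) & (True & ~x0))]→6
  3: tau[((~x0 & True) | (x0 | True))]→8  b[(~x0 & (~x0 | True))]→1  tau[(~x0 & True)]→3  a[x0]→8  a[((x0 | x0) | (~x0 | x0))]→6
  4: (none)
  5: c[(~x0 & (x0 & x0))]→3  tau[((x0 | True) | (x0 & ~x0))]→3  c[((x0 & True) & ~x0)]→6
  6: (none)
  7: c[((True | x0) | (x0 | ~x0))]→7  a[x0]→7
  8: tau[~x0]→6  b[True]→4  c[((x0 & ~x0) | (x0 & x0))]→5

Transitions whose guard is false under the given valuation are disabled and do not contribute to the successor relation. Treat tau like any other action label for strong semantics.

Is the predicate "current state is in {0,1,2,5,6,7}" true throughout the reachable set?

Safe = {0,1,2,5,6,7}
Reachable = {0,7}
  0: ok
  7: ok

Answer: INVARIANT HOLDS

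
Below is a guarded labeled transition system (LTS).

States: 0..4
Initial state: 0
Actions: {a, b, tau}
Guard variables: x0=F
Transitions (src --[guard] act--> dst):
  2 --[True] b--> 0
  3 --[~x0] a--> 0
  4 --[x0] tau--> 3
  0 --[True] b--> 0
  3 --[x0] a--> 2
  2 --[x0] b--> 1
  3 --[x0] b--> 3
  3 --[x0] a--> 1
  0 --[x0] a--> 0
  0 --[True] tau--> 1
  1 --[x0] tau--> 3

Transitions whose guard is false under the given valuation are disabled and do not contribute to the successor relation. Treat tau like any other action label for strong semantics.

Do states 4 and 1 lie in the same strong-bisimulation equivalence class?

Refine partition for ~:
  π0 = {{0,1,2,3,4}}
  π1 = {{0},{1,4},{2},{3}}
stable after 2 split(s): 4 block(s)
class of 4: {1,4}; class of 1: {1,4}

Answer: BISIMILAR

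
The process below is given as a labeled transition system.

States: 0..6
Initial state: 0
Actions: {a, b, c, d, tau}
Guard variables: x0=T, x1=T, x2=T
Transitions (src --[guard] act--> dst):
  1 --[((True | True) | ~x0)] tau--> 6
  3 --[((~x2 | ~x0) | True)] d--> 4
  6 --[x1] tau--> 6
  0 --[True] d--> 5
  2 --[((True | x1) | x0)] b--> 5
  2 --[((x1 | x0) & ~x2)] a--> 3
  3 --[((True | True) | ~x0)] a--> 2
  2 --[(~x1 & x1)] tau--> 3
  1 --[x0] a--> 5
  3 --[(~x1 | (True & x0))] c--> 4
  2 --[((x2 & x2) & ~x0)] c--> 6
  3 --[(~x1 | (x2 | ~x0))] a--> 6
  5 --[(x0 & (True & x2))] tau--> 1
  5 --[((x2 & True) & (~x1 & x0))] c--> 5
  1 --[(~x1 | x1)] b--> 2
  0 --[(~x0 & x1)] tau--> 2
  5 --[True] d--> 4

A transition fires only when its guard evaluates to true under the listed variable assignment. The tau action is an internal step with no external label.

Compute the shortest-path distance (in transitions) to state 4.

Layered search for 4:
  L0 = {0}
  L1 = {5}
  L2 = {1,4}
depth(4)=2, e.g. d·d

Answer: 2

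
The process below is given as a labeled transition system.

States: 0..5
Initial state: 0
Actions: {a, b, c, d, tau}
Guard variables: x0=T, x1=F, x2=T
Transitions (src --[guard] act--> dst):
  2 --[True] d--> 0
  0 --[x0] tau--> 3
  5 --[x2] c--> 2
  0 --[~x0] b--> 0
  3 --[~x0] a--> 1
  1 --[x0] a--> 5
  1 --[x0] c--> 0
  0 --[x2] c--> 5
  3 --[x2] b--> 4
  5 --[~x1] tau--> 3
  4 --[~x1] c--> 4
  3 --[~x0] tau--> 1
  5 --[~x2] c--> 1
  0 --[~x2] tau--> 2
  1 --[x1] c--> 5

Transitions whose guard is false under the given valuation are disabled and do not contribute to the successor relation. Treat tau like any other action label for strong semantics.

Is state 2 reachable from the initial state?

Answer: REACHABLE

Analysis:
9 transition(s) survive guard evaluation.
L0 = {0}
L1 = {3,5}  total {0,3,5}
L2 = {2,4}  total {0,2,3,4,5}
Reachable = {0,2,3,4,5}
trace reaching 2: c·c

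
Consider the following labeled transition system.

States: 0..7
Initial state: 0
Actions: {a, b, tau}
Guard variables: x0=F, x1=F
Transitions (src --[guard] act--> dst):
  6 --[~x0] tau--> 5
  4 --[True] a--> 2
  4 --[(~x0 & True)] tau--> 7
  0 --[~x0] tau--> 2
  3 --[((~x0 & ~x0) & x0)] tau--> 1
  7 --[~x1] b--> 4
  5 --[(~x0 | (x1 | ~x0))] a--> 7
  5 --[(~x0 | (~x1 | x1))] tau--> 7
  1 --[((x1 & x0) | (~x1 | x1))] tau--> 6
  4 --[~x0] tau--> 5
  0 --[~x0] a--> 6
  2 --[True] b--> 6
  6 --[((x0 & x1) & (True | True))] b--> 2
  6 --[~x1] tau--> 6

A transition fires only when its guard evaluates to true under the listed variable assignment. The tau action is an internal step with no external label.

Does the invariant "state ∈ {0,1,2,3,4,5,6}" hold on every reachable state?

Answer: INVARIANT VIOLATED at state 7

Working:
Safe = {0,1,2,3,4,5,6}
R = {0,2,4,5,6,7}
  0: ok
  2: ok
  4: ok
  5: ok
  6: ok
  7: VIOLATES
reach 7 via a·tau·a — violates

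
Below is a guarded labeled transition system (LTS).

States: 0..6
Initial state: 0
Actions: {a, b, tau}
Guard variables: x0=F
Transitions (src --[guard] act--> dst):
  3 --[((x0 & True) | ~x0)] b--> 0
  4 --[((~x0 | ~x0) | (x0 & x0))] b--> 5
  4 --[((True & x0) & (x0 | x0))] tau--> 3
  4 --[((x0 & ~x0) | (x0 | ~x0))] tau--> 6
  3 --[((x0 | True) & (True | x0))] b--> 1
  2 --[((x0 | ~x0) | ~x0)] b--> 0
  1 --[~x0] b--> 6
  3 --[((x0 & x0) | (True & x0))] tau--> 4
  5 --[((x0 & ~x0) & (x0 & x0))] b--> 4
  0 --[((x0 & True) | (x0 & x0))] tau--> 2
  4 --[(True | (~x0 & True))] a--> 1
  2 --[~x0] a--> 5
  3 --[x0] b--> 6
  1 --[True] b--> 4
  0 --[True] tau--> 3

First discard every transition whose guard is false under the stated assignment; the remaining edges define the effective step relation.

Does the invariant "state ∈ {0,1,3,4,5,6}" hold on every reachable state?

Answer: INVARIANT HOLDS

Analysis:
Allowed set {0,1,3,4,5,6}
Reachable = {0,1,3,4,5,6}
  0: ok
  1: ok
  3: ok
  4: ok
  5: ok
  6: ok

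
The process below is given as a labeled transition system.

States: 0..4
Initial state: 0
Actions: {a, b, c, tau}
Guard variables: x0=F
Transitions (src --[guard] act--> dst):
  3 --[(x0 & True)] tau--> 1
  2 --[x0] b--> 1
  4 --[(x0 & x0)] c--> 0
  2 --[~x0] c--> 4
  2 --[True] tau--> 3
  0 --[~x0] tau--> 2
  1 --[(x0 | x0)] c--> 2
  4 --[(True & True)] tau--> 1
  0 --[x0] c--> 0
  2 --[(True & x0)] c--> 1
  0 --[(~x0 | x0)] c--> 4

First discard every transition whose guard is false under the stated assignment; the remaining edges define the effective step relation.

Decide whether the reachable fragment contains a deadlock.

Reach set: {0,1,2,3,4}
  0: c→4  tau→2  [deg 2]
  1: ∅  [STUCK]
  2: c→4  tau→3  [deg 2]
  3: ∅  [STUCK]
  4: tau→1  [deg 1]
witness 1: c·tau

Answer: DEADLOCK at state 1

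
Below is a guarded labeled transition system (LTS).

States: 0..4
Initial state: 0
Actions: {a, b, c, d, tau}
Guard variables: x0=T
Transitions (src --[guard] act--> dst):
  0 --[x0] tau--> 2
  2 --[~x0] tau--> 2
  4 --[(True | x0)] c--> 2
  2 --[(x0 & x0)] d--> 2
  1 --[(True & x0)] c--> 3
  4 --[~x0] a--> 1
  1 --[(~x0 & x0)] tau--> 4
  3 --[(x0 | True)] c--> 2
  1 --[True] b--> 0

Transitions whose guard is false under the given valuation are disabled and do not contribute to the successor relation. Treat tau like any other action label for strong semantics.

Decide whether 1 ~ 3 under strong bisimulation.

Answer: NOT BISIMILAR

Analysis:
Compute ~ classes (split until stable):
  π0 = {{0,1,2,3,4}}
  π1 = {{0},{1},{2},{3,4}}
Fixed point at round 2; 4 class(es).
[1]={1}  [3]={3,4}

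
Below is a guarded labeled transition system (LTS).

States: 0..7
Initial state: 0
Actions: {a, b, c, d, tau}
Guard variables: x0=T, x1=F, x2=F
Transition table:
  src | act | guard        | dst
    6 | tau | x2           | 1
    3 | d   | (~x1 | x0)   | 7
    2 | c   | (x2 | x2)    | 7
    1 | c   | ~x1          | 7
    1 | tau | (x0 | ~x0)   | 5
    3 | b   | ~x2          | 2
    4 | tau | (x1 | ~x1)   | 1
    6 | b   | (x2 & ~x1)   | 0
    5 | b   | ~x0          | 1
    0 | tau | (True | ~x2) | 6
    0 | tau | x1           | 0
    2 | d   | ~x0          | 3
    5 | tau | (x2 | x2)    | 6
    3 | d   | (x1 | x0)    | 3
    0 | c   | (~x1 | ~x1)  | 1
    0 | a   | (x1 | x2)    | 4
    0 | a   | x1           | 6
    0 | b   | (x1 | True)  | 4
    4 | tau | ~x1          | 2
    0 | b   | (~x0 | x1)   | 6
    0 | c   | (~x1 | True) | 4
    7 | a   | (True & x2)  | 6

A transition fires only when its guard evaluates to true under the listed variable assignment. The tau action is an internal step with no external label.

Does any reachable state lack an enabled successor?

Reachable = {0,1,2,4,5,6,7}
  0: b→4  c→1  c→4  tau→6  [4 exit(s)]
  1: c→7  tau→5  [2 exit(s)]
  2: ∅  [deadlock]
  4: tau→1  tau→2  [2 exit(s)]
  5: ∅  [deadlock]
  6: ∅  [deadlock]
  7: ∅  [deadlock]
trace reaching 2: c·tau

Answer: DEADLOCK at state 2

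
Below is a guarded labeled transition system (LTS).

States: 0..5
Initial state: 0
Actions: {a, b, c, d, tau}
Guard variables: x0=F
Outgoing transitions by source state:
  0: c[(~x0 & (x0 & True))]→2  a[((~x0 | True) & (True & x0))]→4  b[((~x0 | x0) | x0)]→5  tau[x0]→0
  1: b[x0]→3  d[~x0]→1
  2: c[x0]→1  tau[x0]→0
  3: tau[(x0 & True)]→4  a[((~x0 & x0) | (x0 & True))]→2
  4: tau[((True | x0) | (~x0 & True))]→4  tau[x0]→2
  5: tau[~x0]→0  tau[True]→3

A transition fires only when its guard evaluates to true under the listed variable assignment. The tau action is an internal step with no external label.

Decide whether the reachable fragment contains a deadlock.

Reachable = {0,3,5}
  0: b→5  [1 exit(s)]
  3: ∅  [STUCK]
  5: tau→0  tau→3  [2 exit(s)]
trace reaching 3: b·tau

Answer: DEADLOCK at state 3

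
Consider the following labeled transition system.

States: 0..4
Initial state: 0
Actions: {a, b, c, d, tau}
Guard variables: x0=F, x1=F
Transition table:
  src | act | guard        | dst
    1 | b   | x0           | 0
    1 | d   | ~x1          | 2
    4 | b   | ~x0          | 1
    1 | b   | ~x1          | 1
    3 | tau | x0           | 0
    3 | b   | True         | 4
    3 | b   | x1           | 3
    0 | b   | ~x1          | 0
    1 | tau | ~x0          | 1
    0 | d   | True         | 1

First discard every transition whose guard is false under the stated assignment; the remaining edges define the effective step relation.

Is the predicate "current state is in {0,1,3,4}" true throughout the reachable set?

Allowed set {0,1,3,4}
Reachable = {0,1,2}
  0: ✓
  1: ✓
  2: ✗ unsafe
reach 2 via d·d — violates

Answer: INVARIANT VIOLATED at state 2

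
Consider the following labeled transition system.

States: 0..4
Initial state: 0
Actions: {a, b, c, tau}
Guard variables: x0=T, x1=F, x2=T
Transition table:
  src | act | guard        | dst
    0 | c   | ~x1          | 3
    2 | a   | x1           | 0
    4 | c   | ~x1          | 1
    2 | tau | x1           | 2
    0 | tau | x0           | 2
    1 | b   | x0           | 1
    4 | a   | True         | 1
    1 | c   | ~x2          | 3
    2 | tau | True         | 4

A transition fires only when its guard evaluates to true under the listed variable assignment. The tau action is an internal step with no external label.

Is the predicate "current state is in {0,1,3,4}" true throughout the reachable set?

Safe = {0,1,3,4}
Reach set: {0,1,2,3,4}
  0: safe
  1: safe
  2: ✗ unsafe
  3: safe
  4: safe
counterexample path to 2: tau

Answer: INVARIANT VIOLATED at state 2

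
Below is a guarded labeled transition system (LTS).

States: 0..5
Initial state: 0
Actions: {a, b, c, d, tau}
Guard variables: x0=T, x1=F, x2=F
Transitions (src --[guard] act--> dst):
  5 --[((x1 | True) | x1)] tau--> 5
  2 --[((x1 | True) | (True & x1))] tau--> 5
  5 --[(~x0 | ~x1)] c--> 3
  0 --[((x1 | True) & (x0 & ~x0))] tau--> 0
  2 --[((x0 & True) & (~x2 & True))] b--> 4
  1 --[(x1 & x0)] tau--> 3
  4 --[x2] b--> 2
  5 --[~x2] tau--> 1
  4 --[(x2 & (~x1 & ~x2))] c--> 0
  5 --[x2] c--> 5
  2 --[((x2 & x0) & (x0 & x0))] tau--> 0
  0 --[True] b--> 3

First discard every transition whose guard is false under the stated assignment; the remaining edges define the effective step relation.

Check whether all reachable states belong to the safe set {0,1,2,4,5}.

Safe = {0,1,2,4,5}
Reachable = {0,3}
  0: ✓
  3: VIOLATES
reach 3 via b — violates

Answer: INVARIANT VIOLATED at state 3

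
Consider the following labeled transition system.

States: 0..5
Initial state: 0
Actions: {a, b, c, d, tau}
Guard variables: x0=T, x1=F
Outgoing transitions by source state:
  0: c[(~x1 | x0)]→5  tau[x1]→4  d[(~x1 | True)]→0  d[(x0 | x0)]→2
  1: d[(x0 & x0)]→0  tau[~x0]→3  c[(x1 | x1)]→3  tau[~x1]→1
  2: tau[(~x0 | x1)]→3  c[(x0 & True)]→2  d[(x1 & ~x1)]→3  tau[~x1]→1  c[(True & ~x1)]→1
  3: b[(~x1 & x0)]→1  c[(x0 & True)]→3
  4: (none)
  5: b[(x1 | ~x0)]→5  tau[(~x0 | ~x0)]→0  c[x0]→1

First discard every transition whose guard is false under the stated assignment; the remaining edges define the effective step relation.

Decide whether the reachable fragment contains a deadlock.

Answer: DEADLOCK-FREE

Trace:
R = {0,1,2,5}
  0: c→5  d→0  d→2  [3 out]
  1: d→0  tau→1  [2 out]
  2: c→1  c→2  tau→1  [3 out]
  5: c→1  [1 out]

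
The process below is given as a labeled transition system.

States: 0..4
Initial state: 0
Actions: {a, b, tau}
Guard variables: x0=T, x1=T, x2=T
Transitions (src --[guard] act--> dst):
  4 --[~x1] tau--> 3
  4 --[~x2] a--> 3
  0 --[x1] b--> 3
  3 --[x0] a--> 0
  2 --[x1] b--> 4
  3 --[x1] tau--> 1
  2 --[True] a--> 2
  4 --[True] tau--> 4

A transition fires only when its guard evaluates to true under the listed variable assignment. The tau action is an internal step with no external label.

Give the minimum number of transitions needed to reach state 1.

Answer: 2

Analysis:
Breadth-first toward 1:
  L0 = {0}
  L1 = {3}
  L2 = {1}
depth(1)=2, e.g. b·tau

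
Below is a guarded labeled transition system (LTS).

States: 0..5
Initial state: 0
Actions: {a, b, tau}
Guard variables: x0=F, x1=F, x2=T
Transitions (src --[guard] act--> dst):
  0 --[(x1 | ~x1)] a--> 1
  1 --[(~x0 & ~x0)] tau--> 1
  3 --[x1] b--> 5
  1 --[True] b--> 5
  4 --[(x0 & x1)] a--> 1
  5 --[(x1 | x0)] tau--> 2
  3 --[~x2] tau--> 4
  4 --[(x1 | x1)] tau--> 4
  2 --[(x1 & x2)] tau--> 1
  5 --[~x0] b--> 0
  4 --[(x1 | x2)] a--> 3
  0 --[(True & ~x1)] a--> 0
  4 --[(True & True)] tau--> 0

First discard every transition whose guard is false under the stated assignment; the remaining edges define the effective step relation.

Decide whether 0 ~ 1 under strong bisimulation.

Bisimulation quotient by refinement:
  π0 = {{0,1,2,3,4,5}}
  π1 = {{0},{1},{2,3},{4},{5}}
Fixed point at round 2; 5 class(es).
[0]={0}  [1]={1}

Answer: NOT BISIMILAR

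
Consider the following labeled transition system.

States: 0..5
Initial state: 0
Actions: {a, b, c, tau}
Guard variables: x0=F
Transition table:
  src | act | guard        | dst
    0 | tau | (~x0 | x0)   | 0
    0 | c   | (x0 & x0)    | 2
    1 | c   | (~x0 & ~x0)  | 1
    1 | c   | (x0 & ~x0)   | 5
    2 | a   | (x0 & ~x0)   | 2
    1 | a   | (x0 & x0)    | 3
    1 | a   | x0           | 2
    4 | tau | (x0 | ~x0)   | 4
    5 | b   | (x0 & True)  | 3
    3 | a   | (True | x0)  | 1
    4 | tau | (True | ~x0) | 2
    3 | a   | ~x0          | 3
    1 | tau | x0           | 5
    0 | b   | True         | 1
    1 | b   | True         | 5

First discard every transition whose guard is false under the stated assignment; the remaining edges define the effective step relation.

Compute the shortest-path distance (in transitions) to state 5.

BFS to 5:
  L0 = {0}
  L1 = {1}
  L2 = {5}
depth(5)=2, e.g. b·b

Answer: 2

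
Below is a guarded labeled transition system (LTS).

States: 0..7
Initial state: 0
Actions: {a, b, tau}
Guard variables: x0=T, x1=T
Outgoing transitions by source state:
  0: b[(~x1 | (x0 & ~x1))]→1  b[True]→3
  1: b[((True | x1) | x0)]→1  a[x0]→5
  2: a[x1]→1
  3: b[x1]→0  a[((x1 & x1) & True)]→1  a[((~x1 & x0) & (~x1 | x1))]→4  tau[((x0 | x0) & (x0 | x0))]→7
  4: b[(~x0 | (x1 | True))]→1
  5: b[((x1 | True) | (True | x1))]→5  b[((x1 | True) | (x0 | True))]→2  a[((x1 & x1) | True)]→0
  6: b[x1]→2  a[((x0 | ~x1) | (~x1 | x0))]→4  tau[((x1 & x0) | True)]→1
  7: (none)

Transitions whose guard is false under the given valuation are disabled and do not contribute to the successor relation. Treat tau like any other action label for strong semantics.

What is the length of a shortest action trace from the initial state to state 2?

Breadth-first toward 2:
  depth 0: {0}
  depth 1: {3}
  depth 2: {1,7}
  depth 3: {5}
  depth 4: {2}
first hit 2 at d=4 via b·a·a·b

Answer: 4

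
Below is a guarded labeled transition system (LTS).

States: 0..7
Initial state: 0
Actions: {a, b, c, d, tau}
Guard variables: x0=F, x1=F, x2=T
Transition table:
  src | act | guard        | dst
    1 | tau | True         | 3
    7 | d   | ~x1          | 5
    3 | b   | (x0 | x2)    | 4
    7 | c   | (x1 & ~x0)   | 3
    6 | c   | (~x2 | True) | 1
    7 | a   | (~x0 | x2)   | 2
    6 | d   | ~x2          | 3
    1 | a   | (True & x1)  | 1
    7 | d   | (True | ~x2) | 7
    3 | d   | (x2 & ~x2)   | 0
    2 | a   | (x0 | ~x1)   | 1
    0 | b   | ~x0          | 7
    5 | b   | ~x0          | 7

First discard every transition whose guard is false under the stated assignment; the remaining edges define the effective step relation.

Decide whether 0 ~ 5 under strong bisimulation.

Answer: BISIMILAR

Trace:
Refine partition for ~:
  P[0] = {{0,1,2,3,4,5,6,7}}
  P[1] = {{0,3,5},{1},{2},{4},{6},{7}}
  P[2] = {{0,5},{1},{2},{3},{4},{6},{7}}
7 equivalence class(es) (converged in 3)
[0]={0,5}  [5]={0,5}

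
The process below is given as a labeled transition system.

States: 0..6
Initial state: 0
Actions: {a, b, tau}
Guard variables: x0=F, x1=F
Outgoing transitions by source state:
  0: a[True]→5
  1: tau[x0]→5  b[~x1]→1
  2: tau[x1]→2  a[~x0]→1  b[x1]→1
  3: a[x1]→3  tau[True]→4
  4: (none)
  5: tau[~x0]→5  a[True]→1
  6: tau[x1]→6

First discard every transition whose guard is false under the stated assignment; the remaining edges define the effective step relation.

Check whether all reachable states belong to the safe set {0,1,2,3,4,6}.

Inv-set: {0,1,2,3,4,6}
Reach set: {0,1,5}
  0: ok
  1: ok
  5: ✗ unsafe
reach 5 via a — violates

Answer: INVARIANT VIOLATED at state 5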